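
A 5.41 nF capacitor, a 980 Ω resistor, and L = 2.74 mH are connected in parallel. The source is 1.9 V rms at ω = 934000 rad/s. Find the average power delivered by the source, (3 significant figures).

X_L = ωL = 2560 Ω
X_C = 1/(ωC) = 198 Ω
Parallel: admittances add. Y = 1/R + 1/(jωL) + jωC
Y = (0.00102 + j0.00466) S
|Y| = 0.00477 S → |Z| = 1/|Y| = 210 Ω, ∠Z = −∠Y = -77.7°
I = V/|Z| = 9.07 mA
P = VI cos φ = 1.9 × 0.00907 × cos(-77.7°) = 3.68 mW

3.68 mW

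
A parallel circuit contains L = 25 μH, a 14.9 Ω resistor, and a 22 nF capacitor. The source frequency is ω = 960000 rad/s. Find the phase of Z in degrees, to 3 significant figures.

X_L = ωL = 24.0 Ω
X_C = 1/(ωC) = 47.3 Ω
Parallel: admittances add. Y = 1/R + 1/(jωL) + jωC
Y = (0.0671 − j0.0205) S
|Y| = 0.0702 S → |Z| = 1/|Y| = 14.2 Ω, ∠Z = −∠Y = 17.0°

17.0°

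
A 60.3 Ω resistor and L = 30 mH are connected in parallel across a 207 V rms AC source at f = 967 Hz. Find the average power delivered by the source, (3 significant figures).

711 W

ω = 2πf = 6076 rad/s
X_L = ωL = 182 Ω
Parallel: admittances add. Y = 1/R + 1/(jωL)
Y = (0.0166 − j0.00549) S
|Y| = 0.0175 S → |Z| = 1/|Y| = 57.2 Ω, ∠Z = −∠Y = 18.3°
I = V/|Z| = 3.62 A
P = VI cos φ = 207 × 3.62 × cos(18.3°) = 711 W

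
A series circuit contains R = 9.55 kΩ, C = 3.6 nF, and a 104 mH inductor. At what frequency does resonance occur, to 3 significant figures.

ω₀ = 1/√(LC) = 1/√(0.104 × 3.6e-09) = 51680 rad/s
f₀ = ω₀/(2π) = 8.23 kHz

8.23 kHz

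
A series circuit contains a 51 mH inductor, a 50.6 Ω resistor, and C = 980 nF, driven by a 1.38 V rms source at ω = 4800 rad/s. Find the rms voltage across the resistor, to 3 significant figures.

X_L = ωL = 245 Ω
X_C = 1/(ωC) = 213 Ω
Net reactance X = X_L − X_C = 32.2 Ω
Z = 50.6 + j32.2 Ω
|Z| = √(50.6² + 32.2²) = 60.0 Ω
I = V/|Z| = 23.0 mA
V_R = I·|Z_R| = 0.0230 × 50.6 = 1.16 V

1.16 V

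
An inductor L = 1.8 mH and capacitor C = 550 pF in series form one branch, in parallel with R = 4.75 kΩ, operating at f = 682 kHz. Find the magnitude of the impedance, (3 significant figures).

3980 Ω

ω = 2πf = 4.285e+06 rad/s
X_L = ωL = 7710 Ω
X_C = 1/(ωC) = 424 Ω
Branch 1: Z₁ = R = 4750 Ω
Branch 2 (series LC): Z₂ = j(X_L − X_C) = j7290 Ω
Parallel: Z = Z₁Z₂/(Z₁+Z₂), |Z| = 3980 Ω, ∠Z = 33.1°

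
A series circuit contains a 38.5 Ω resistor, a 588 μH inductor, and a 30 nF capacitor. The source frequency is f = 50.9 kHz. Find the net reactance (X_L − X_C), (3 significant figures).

ω = 2πf = 319800 rad/s
X_L = ωL = 188 Ω
X_C = 1/(ωC) = 104 Ω
X = 188 − 104 = 83.8 Ω

83.8 Ω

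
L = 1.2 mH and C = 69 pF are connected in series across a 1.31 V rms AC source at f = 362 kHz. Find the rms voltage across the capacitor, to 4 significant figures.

2.292 V

ω = 2πf = 2.275e+06 rad/s
X_L = ωL = 2729 Ω
X_C = 1/(ωC) = 6372 Ω
Net reactance X = X_L − X_C = -3642 Ω
Z = − j3642 Ω
|Z| = √(0² + 3642²) = 3642 Ω
I = V/|Z| = 359.7 μA
V_C = I·|Z_C| = 0.0003597 × 6372 = 2.292 V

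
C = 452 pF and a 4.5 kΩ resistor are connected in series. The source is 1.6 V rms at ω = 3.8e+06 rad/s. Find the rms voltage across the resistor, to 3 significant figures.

X_C = 1/(ωC) = 582 Ω
Z = 4500 − j582 Ω
|Z| = √(4500² + 582²) = 4540 Ω
I = V/|Z| = 353 μA
V_R = I·|Z_R| = 0.000353 × 4500 = 1.59 V

1.59 V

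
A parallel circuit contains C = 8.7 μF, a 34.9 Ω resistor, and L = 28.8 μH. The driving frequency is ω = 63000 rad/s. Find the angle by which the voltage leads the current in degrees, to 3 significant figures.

6.07°

X_L = ωL = 1.81 Ω
X_C = 1/(ωC) = 1.82 Ω
Parallel: admittances add. Y = 1/R + 1/(jωL) + jωC
Y = (0.0287 − j0.00305) S
|Y| = 0.0288 S → |Z| = 1/|Y| = 34.7 Ω, ∠Z = −∠Y = 6.07°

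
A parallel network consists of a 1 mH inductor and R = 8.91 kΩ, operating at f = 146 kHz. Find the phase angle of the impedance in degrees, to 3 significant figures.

ω = 2πf = 917300 rad/s
X_L = ωL = 917 Ω
Parallel: admittances add. Y = 1/R + 1/(jωL)
Y = (0.000112 − j0.00109) S
|Y| = 0.00110 S → |Z| = 1/|Y| = 913 Ω, ∠Z = −∠Y = 84.1°

84.1°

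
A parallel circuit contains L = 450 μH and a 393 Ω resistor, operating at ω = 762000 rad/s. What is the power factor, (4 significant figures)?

X_L = ωL = 342.9 Ω
Parallel: admittances add. Y = 1/R + 1/(jωL)
Y = (0.002545 − j0.002916) S
|Y| = 0.003870 S → |Z| = 1/|Y| = 258.4 Ω, ∠Z = −∠Y = 48.89°
cos φ = cos(48.89°) = 0.6574

0.6574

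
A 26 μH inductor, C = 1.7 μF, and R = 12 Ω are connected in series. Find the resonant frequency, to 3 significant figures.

23.9 kHz

ω₀ = 1/√(LC) = 1/√(2.6e-05 × 1.7e-06) = 150400 rad/s
f₀ = ω₀/(2π) = 23.9 kHz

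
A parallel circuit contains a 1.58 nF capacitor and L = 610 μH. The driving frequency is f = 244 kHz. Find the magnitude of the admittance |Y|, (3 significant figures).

ω = 2πf = 1.533e+06 rad/s
X_L = ωL = 935 Ω
X_C = 1/(ωC) = 413 Ω
Parallel: admittances add. Y = 1/(jωL) + jωC
Y = (0 + j0.00135) S
|Y| = 0.00135 S → |Z| = 1/|Y| = 739 Ω, ∠Z = −∠Y = -90.0°

1.35 mS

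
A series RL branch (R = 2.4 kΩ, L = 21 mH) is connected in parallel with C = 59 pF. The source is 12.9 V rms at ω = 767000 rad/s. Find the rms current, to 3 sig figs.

X_L = ωL = 16100 Ω
X_C = 1/(ωC) = 22100 Ω
Branch 1 (R+jX_L): Z₁ = 2400 + j16100 Ω, |Z₁| = 16300 Ω
Branch 2 (−jX_C): Z₂ = −j22100 Ω
Parallel: Z = Z₁Z₂/(Z₁+Z₂), |Z| = 55800 Ω, ∠Z = 59.7°
I = V/|Z| = 12.9/55800 = 231 μA

231 μA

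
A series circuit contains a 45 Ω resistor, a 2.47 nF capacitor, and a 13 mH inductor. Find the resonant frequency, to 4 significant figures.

28.09 kHz

ω₀ = 1/√(LC) = 1/√(0.013 × 2.47e-09) = 176500 rad/s
f₀ = ω₀/(2π) = 28.09 kHz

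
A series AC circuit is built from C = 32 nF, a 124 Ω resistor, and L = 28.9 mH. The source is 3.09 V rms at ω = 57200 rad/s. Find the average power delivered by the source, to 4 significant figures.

954.6 μW

X_L = ωL = 1653 Ω
X_C = 1/(ωC) = 546.3 Ω
Net reactance X = X_L − X_C = 1107 Ω
Z = 124.0 + j1107 Ω
|Z| = √(124.0² + 1107²) = 1114 Ω
∠Z = arctan(1107/124.0) = 83.61°
I = V/|Z| = 2.775 mA
P = VI cos φ = 3.09 × 0.002775 × cos(83.61°) = 954.6 μW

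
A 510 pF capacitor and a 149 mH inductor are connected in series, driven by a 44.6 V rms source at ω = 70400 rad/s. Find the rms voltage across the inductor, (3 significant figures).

26.9 V

X_L = ωL = 10500 Ω
X_C = 1/(ωC) = 27900 Ω
Net reactance X = X_L − X_C = -17400 Ω
Z = − j17400 Ω
|Z| = √(0² + 17400²) = 17400 Ω
I = V/|Z| = 2.57 mA
V_L = I·|Z_L| = 0.00257 × 10500 = 26.9 V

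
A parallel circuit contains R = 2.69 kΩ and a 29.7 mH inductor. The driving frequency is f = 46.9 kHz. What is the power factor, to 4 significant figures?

0.9559

ω = 2πf = 294700 rad/s
X_L = ωL = 8752 Ω
Parallel: admittances add. Y = 1/R + 1/(jωL)
Y = (0.0003717 − j0.0001143) S
|Y| = 0.0003889 S → |Z| = 1/|Y| = 2571 Ω, ∠Z = −∠Y = 17.09°
cos φ = cos(17.09°) = 0.9559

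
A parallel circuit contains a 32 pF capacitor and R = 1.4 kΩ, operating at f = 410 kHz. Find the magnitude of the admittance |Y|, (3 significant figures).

ω = 2πf = 2.576e+06 rad/s
X_C = 1/(ωC) = 12100 Ω
Parallel: admittances add. Y = 1/R + jωC
Y = (0.000714 + j8.24e-05) S
|Y| = 0.000719 S → |Z| = 1/|Y| = 1390 Ω, ∠Z = −∠Y = -6.58°

719 μS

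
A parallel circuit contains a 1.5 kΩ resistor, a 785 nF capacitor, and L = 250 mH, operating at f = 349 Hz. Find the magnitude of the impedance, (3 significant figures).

ω = 2πf = 2193 rad/s
X_L = ωL = 548 Ω
X_C = 1/(ωC) = 581 Ω
Parallel: admittances add. Y = 1/R + 1/(jωL) + jωC
Y = (0.000667 − j0.000103) S
|Y| = 0.000675 S → |Z| = 1/|Y| = 1480 Ω, ∠Z = −∠Y = 8.76°

1480 Ω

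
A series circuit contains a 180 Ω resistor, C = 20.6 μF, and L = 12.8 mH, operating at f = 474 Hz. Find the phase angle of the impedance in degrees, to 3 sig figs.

ω = 2πf = 2978 rad/s
X_L = ωL = 38.1 Ω
X_C = 1/(ωC) = 16.3 Ω
Net reactance X = X_L − X_C = 21.8 Ω
Z = 180 + j21.8 Ω
|Z| = √(180² + 21.8²) = 181 Ω
∠Z = arctan(21.8/180) = 6.91°

6.91°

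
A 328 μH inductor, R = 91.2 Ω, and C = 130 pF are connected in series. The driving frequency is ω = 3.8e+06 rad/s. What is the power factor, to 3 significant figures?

0.116

X_L = ωL = 1250 Ω
X_C = 1/(ωC) = 2020 Ω
Net reactance X = X_L − X_C = -778 Ω
Z = 91.2 − j778 Ω
|Z| = √(91.2² + 778²) = 783 Ω
∠Z = arctan(-778/91.2) = -83.3°
cos φ = cos(-83.3°) = 0.116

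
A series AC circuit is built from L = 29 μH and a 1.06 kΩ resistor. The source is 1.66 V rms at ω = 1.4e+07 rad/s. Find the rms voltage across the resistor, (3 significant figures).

X_L = ωL = 406 Ω
Z = 1060 + j406 Ω
|Z| = √(1060² + 406²) = 1140 Ω
I = V/|Z| = 1.46 mA
V_R = I·|Z_R| = 0.00146 × 1060 = 1.55 V

1.55 V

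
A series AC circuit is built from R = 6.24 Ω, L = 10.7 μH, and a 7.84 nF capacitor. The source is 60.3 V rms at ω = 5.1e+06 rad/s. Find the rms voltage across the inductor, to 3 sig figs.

109 V

X_L = ωL = 54.6 Ω
X_C = 1/(ωC) = 25.0 Ω
Net reactance X = X_L − X_C = 29.6 Ω
Z = 6.24 + j29.6 Ω
|Z| = √(6.24² + 29.6²) = 30.2 Ω
I = V/|Z| = 2.00 A
V_L = I·|Z_L| = 2.00 × 54.6 = 109 V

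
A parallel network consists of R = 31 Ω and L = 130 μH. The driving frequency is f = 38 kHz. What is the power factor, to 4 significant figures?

ω = 2πf = 238800 rad/s
X_L = ωL = 31.04 Ω
Parallel: admittances add. Y = 1/R + 1/(jωL)
Y = (0.03226 − j0.03222) S
|Y| = 0.04559 S → |Z| = 1/|Y| = 21.93 Ω, ∠Z = −∠Y = 44.96°
cos φ = cos(44.96°) = 0.7076

0.7076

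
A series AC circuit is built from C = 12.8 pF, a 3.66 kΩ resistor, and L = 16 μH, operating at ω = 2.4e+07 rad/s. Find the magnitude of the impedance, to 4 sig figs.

4652 Ω

X_L = ωL = 384.0 Ω
X_C = 1/(ωC) = 3255 Ω
Net reactance X = X_L − X_C = -2871 Ω
Z = 3660 − j2871 Ω
|Z| = √(3660² + 2871²) = 4652 Ω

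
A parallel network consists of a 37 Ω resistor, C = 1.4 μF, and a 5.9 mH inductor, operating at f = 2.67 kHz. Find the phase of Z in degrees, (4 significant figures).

ω = 2πf = 16780 rad/s
X_L = ωL = 98.98 Ω
X_C = 1/(ωC) = 42.58 Ω
Parallel: admittances add. Y = 1/R + 1/(jωL) + jωC
Y = (0.02703 + j0.01338) S
|Y| = 0.03016 S → |Z| = 1/|Y| = 33.16 Ω, ∠Z = −∠Y = -26.34°

-26.34°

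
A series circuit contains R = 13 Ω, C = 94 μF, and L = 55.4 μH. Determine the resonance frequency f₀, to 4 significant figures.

2.205 kHz

ω₀ = 1/√(LC) = 1/√(5.54e-05 × 9.4e-05) = 13860 rad/s
f₀ = ω₀/(2π) = 2.205 kHz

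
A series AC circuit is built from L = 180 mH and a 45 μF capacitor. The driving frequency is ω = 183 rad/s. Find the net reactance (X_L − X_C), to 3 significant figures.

-88.5 Ω

X_L = ωL = 32.9 Ω
X_C = 1/(ωC) = 121 Ω
X = 32.9 − 121 = -88.5 Ω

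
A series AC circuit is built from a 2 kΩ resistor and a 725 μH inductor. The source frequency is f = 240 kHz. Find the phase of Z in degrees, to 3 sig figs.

ω = 2πf = 1.508e+06 rad/s
X_L = ωL = 1090 Ω
Z = 2000 + j1090 Ω
|Z| = √(2000² + 1090²) = 2280 Ω
∠Z = arctan(1090/2000) = 28.7°

28.7°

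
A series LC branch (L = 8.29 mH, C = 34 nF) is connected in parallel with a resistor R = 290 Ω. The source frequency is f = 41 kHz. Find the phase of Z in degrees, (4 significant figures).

ω = 2πf = 257600 rad/s
X_L = ωL = 2136 Ω
X_C = 1/(ωC) = 114.2 Ω
Branch 1: Z₁ = R = 290.0 Ω
Branch 2 (series LC): Z₂ = j(X_L − X_C) = j2021 Ω
Parallel: Z = Z₁Z₂/(Z₁+Z₂), |Z| = 287.1 Ω, ∠Z = 8.164°

8.164°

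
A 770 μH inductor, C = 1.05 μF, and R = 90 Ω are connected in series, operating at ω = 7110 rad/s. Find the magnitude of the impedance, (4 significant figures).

X_L = ωL = 5.475 Ω
X_C = 1/(ωC) = 133.9 Ω
Net reactance X = X_L − X_C = -128.5 Ω
Z = 90.00 − j128.5 Ω
|Z| = √(90.00² + 128.5²) = 156.9 Ω

156.9 Ω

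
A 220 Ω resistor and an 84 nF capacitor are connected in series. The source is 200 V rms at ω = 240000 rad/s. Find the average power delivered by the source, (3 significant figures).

X_C = 1/(ωC) = 49.6 Ω
Z = 220 − j49.6 Ω
|Z| = √(220² + 49.6²) = 226 Ω
∠Z = arctan(-49.6/220) = -12.7°
I = V/|Z| = 887 mA
P = VI cos φ = 200 × 0.887 × cos(-12.7°) = 173 W

173 W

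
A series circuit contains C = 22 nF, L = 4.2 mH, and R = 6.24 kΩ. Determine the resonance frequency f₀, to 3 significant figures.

ω₀ = 1/√(LC) = 1/√(0.0042 × 2.2e-08) = 104000 rad/s
f₀ = ω₀/(2π) = 16.6 kHz

16.6 kHz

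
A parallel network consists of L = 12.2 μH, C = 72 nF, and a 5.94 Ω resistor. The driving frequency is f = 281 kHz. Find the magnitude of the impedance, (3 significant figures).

ω = 2πf = 1.766e+06 rad/s
X_L = ωL = 21.5 Ω
X_C = 1/(ωC) = 7.87 Ω
Parallel: admittances add. Y = 1/R + 1/(jωL) + jωC
Y = (0.168 + j0.0807) S
|Y| = 0.187 S → |Z| = 1/|Y| = 5.36 Ω, ∠Z = −∠Y = -25.6°

5.36 Ω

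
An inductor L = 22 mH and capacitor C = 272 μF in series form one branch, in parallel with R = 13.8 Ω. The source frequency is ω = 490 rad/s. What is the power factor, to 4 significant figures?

0.2310

X_L = ωL = 10.78 Ω
X_C = 1/(ωC) = 7.503 Ω
Branch 1: Z₁ = R = 13.80 Ω
Branch 2 (series LC): Z₂ = j(X_L − X_C) = j3.277 Ω
Parallel: Z = Z₁Z₂/(Z₁+Z₂), |Z| = 3.188 Ω, ∠Z = 76.64°
cos φ = cos(76.64°) = 0.2310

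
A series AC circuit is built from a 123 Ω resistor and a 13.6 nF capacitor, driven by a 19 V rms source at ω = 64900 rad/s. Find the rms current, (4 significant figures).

16.67 mA

X_C = 1/(ωC) = 1133 Ω
Z = 123.0 − j1133 Ω
|Z| = √(123.0² + 1133²) = 1140 Ω
I = V/|Z| = 19/1140 = 16.67 mA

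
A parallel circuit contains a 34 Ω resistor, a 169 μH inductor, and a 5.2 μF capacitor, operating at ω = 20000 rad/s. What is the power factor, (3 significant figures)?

0.152

X_L = ωL = 3.38 Ω
X_C = 1/(ωC) = 9.62 Ω
Parallel: admittances add. Y = 1/R + 1/(jωL) + jωC
Y = (0.0294 − j0.192) S
|Y| = 0.194 S → |Z| = 1/|Y| = 5.15 Ω, ∠Z = −∠Y = 81.3°
cos φ = cos(81.3°) = 0.152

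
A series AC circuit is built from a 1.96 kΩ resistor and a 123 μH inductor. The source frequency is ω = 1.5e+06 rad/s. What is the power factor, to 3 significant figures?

X_L = ωL = 184 Ω
Z = 1960 + j184 Ω
|Z| = √(1960² + 184²) = 1970 Ω
∠Z = arctan(184/1960) = 5.38°
cos φ = cos(5.38°) = 0.996

0.996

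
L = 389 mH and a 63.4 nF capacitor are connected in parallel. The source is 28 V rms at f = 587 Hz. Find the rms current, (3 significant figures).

13.0 mA

ω = 2πf = 3688 rad/s
X_L = ωL = 1430 Ω
X_C = 1/(ωC) = 4280 Ω
Parallel: admittances add. Y = 1/(jωL) + jωC
Y = (0 − j0.000463) S
|Y| = 0.000463 S → |Z| = 1/|Y| = 2160 Ω, ∠Z = −∠Y = 90.0°
I = V/|Z| = 28/2160 = 13.0 mA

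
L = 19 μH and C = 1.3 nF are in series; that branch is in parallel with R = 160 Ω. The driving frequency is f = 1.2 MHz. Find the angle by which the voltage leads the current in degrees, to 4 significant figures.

75.55°

ω = 2πf = 7.54e+06 rad/s
X_L = ωL = 143.3 Ω
X_C = 1/(ωC) = 102.0 Ω
Branch 1: Z₁ = R = 160.0 Ω
Branch 2 (series LC): Z₂ = j(X_L − X_C) = j41.23 Ω
Parallel: Z = Z₁Z₂/(Z₁+Z₂), |Z| = 39.93 Ω, ∠Z = 75.55°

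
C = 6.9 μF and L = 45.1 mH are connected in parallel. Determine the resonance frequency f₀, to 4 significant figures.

285.3 Hz

ω₀ = 1/√(LC) = 1/√(0.0451 × 6.9e-06) = 1793 rad/s
f₀ = ω₀/(2π) = 285.3 Hz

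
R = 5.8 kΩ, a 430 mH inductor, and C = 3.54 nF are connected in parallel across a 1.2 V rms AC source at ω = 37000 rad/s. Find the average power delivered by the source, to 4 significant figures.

X_L = ωL = 15910 Ω
X_C = 1/(ωC) = 7635 Ω
Parallel: admittances add. Y = 1/R + 1/(jωL) + jωC
Y = (0.0001724 + j6.813e-05) S
|Y| = 0.0001854 S → |Z| = 1/|Y| = 5394 Ω, ∠Z = −∠Y = -21.56°
I = V/|Z| = 222.5 μA
P = VI cos φ = 1.2 × 0.0002225 × cos(-21.56°) = 248.3 μW

248.3 μW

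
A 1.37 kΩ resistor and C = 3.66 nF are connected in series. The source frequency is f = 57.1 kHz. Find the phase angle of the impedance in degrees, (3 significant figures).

ω = 2πf = 358800 rad/s
X_C = 1/(ωC) = 762 Ω
Z = 1370 − j762 Ω
|Z| = √(1370² + 762²) = 1570 Ω
∠Z = arctan(-762/1370) = -29.1°

-29.1°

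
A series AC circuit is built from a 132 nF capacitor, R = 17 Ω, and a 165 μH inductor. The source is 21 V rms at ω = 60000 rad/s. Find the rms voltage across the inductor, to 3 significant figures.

1.77 V

X_L = ωL = 9.90 Ω
X_C = 1/(ωC) = 126 Ω
Net reactance X = X_L − X_C = -116 Ω
Z = 17.0 − j116 Ω
|Z| = √(17.0² + 116²) = 118 Ω
I = V/|Z| = 179 mA
V_L = I·|Z_L| = 0.179 × 9.90 = 1.77 V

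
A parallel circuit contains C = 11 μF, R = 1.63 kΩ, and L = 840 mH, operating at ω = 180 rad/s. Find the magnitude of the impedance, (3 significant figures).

X_L = ωL = 151 Ω
X_C = 1/(ωC) = 505 Ω
Parallel: admittances add. Y = 1/R + 1/(jωL) + jωC
Y = (0.000613 − j0.00463) S
|Y| = 0.00467 S → |Z| = 1/|Y| = 214 Ω, ∠Z = −∠Y = 82.5°

214 Ω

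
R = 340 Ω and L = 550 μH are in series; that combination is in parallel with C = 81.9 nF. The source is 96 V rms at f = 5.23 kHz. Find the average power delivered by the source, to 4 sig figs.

ω = 2πf = 32860 rad/s
X_L = ωL = 18.07 Ω
X_C = 1/(ωC) = 371.6 Ω
Branch 1 (R+jX_L): Z₁ = 340.0 + j18.07 Ω, |Z₁| = 340.5 Ω
Branch 2 (−jX_C): Z₂ = −j371.6 Ω
Parallel: Z = Z₁Z₂/(Z₁+Z₂), |Z| = 257.9 Ω, ∠Z = -40.84°
I = V/|Z| = 372.2 mA
P = VI cos φ = 96 × 0.3722 × cos(-40.84°) = 27.03 W

27.03 W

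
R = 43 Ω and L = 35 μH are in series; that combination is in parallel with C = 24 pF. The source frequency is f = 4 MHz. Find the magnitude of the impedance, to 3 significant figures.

ω = 2πf = 2.513e+07 rad/s
X_L = ωL = 880 Ω
X_C = 1/(ωC) = 1660 Ω
Branch 1 (R+jX_L): Z₁ = 43.0 + j880 Ω, |Z₁| = 881 Ω
Branch 2 (−jX_C): Z₂ = −j1660 Ω
Parallel: Z = Z₁Z₂/(Z₁+Z₂), |Z| = 1870 Ω, ∠Z = 84.0°

1870 Ω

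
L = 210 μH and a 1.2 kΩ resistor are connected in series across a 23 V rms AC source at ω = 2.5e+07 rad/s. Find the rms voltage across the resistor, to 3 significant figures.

X_L = ωL = 5250 Ω
Z = 1200 + j5250 Ω
|Z| = √(1200² + 5250²) = 5390 Ω
I = V/|Z| = 4.27 mA
V_R = I·|Z_R| = 0.00427 × 1200 = 5.12 V

5.12 V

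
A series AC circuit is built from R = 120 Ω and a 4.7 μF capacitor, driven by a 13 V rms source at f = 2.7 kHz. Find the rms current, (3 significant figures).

108 mA

ω = 2πf = 16960 rad/s
X_C = 1/(ωC) = 12.5 Ω
Z = 120 − j12.5 Ω
|Z| = √(120² + 12.5²) = 121 Ω
I = V/|Z| = 13/121 = 108 mA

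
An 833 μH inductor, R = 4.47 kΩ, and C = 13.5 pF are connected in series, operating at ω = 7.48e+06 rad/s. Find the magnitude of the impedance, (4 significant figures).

5785 Ω

X_L = ωL = 6231 Ω
X_C = 1/(ωC) = 9903 Ω
Net reactance X = X_L − X_C = -3672 Ω
Z = 4470 − j3672 Ω
|Z| = √(4470² + 3672²) = 5785 Ω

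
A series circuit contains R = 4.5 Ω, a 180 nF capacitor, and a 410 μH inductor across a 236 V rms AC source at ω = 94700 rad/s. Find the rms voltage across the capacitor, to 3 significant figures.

681 V

X_L = ωL = 38.8 Ω
X_C = 1/(ωC) = 58.7 Ω
Net reactance X = X_L − X_C = -19.8 Ω
Z = 4.50 − j19.8 Ω
|Z| = √(4.50² + 19.8²) = 20.3 Ω
I = V/|Z| = 11.6 A
V_C = I·|Z_C| = 11.6 × 58.7 = 681 V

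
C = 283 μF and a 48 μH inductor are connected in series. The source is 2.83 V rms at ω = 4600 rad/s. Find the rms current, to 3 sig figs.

5.17 A

X_L = ωL = 0.221 Ω
X_C = 1/(ωC) = 0.768 Ω
Net reactance X = X_L − X_C = -0.547 Ω
Z = − j0.547 Ω
|Z| = √(0² + 0.547²) = 0.547 Ω
I = V/|Z| = 2.83/0.547 = 5.17 A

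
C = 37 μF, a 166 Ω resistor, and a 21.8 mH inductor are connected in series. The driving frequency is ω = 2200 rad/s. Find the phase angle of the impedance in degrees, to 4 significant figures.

12.13°

X_L = ωL = 47.96 Ω
X_C = 1/(ωC) = 12.29 Ω
Net reactance X = X_L − X_C = 35.67 Ω
Z = 166.0 + j35.67 Ω
|Z| = √(166.0² + 35.67²) = 169.8 Ω
∠Z = arctan(35.67/166.0) = 12.13°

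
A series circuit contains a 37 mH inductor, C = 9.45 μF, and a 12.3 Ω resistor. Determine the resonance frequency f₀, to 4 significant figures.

269.2 Hz

ω₀ = 1/√(LC) = 1/√(0.037 × 9.45e-06) = 1691 rad/s
f₀ = ω₀/(2π) = 269.2 Hz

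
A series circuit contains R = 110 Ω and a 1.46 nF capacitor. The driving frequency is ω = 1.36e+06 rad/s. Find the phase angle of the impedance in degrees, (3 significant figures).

-77.7°

X_C = 1/(ωC) = 504 Ω
Z = 110 − j504 Ω
|Z| = √(110² + 504²) = 515 Ω
∠Z = arctan(-504/110) = -77.7°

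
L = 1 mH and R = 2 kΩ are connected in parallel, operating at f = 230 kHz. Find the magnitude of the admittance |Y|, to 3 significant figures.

ω = 2πf = 1.445e+06 rad/s
X_L = ωL = 1450 Ω
Parallel: admittances add. Y = 1/R + 1/(jωL)
Y = (0.000500 − j0.000692) S
|Y| = 0.000854 S → |Z| = 1/|Y| = 1170 Ω, ∠Z = −∠Y = 54.1°

854 μS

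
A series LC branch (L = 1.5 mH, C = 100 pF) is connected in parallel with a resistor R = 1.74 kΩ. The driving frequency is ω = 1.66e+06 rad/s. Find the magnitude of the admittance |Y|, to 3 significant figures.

641 μS

X_L = ωL = 2490 Ω
X_C = 1/(ωC) = 6020 Ω
Branch 1: Z₁ = R = 1740 Ω
Branch 2 (series LC): Z₂ = j(X_L − X_C) = −j3530 Ω
Parallel: Z = Z₁Z₂/(Z₁+Z₂), |Z| = 1560 Ω, ∠Z = -26.2°
|Y| = 1/|Z| = 641 μS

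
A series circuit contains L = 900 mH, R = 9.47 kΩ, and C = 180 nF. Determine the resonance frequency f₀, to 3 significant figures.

395 Hz

ω₀ = 1/√(LC) = 1/√(0.9 × 1.8e-07) = 2485 rad/s
f₀ = ω₀/(2π) = 395 Hz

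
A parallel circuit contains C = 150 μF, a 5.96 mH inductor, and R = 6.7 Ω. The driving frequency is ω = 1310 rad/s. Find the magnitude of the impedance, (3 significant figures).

X_L = ωL = 7.81 Ω
X_C = 1/(ωC) = 5.09 Ω
Parallel: admittances add. Y = 1/R + 1/(jωL) + jωC
Y = (0.149 + j0.0684) S
|Y| = 0.164 S → |Z| = 1/|Y| = 6.09 Ω, ∠Z = −∠Y = -24.6°

6.09 Ω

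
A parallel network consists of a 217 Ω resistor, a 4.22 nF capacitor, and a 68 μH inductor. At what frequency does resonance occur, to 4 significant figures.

297.1 kHz

ω₀ = 1/√(LC) = 1/√(6.8e-05 × 4.22e-09) = 1.867e+06 rad/s
f₀ = ω₀/(2π) = 297.1 kHz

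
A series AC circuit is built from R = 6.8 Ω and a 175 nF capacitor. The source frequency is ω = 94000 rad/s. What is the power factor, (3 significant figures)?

0.111

X_C = 1/(ωC) = 60.8 Ω
Z = 6.80 − j60.8 Ω
|Z| = √(6.80² + 60.8²) = 61.2 Ω
∠Z = arctan(-60.8/6.80) = -83.6°
cos φ = cos(-83.6°) = 0.111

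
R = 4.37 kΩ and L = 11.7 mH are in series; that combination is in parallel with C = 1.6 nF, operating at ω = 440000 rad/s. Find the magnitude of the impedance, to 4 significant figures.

X_L = ωL = 5148 Ω
X_C = 1/(ωC) = 1420 Ω
Branch 1 (R+jX_L): Z₁ = 4370 + j5148 Ω, |Z₁| = 6753 Ω
Branch 2 (−jX_C): Z₂ = −j1420 Ω
Parallel: Z = Z₁Z₂/(Z₁+Z₂), |Z| = 1670 Ω, ∠Z = -80.79°

1670 Ω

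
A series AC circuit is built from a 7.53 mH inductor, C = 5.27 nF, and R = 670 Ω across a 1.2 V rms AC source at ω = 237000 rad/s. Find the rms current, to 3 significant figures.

X_L = ωL = 1780 Ω
X_C = 1/(ωC) = 801 Ω
Net reactance X = X_L − X_C = 984 Ω
Z = 670 + j984 Ω
|Z| = √(670² + 984²) = 1190 Ω
I = V/|Z| = 1.2/1190 = 1.01 mA

1.01 mA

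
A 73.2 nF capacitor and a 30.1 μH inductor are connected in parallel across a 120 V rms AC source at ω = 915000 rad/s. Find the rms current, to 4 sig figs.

3.680 A

X_L = ωL = 27.54 Ω
X_C = 1/(ωC) = 14.93 Ω
Parallel: admittances add. Y = 1/(jωL) + jωC
Y = (0 + j0.03067) S
|Y| = 0.03067 S → |Z| = 1/|Y| = 32.61 Ω, ∠Z = −∠Y = -90.00°
I = V/|Z| = 120/32.61 = 3.680 A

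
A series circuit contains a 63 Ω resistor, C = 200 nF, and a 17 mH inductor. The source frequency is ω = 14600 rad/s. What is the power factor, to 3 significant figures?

0.556

X_L = ωL = 248 Ω
X_C = 1/(ωC) = 342 Ω
Net reactance X = X_L − X_C = -94.3 Ω
Z = 63.0 − j94.3 Ω
|Z| = √(63.0² + 94.3²) = 113 Ω
∠Z = arctan(-94.3/63.0) = -56.2°
cos φ = cos(-56.2°) = 0.556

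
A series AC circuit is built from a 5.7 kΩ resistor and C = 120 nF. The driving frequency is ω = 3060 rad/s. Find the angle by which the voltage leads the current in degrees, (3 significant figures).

X_C = 1/(ωC) = 2720 Ω
Z = 5700 − j2720 Ω
|Z| = √(5700² + 2720²) = 6320 Ω
∠Z = arctan(-2720/5700) = -25.5°

-25.5°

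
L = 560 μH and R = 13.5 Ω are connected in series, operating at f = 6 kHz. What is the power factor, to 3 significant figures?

0.539

ω = 2πf = 37700 rad/s
X_L = ωL = 21.1 Ω
Z = 13.5 + j21.1 Ω
|Z| = √(13.5² + 21.1²) = 25.1 Ω
∠Z = arctan(21.1/13.5) = 57.4°
cos φ = cos(57.4°) = 0.539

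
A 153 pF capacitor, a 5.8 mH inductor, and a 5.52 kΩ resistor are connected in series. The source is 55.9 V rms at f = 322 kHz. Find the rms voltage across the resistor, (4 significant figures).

30.44 V

ω = 2πf = 2.023e+06 rad/s
X_L = ωL = 11730 Ω
X_C = 1/(ωC) = 3231 Ω
Net reactance X = X_L − X_C = 8504 Ω
Z = 5520 + j8504 Ω
|Z| = √(5520² + 8504²) = 10140 Ω
I = V/|Z| = 5.514 mA
V_R = I·|Z_R| = 0.005514 × 5520 = 30.44 V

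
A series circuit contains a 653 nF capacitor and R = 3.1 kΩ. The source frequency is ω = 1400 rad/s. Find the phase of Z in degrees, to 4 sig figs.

X_C = 1/(ωC) = 1094 Ω
Z = 3100 − j1094 Ω
|Z| = √(3100² + 1094²) = 3287 Ω
∠Z = arctan(-1094/3100) = -19.44°

-19.44°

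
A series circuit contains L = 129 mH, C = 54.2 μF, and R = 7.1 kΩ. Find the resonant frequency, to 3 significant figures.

60.2 Hz

ω₀ = 1/√(LC) = 1/√(0.129 × 5.42e-05) = 378.2 rad/s
f₀ = ω₀/(2π) = 60.2 Hz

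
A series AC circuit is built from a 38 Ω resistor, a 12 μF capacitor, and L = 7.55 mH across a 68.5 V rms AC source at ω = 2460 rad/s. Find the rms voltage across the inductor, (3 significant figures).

31.1 V

X_L = ωL = 18.6 Ω
X_C = 1/(ωC) = 33.9 Ω
Net reactance X = X_L − X_C = -15.3 Ω
Z = 38.0 − j15.3 Ω
|Z| = √(38.0² + 15.3²) = 41.0 Ω
I = V/|Z| = 1.67 A
V_L = I·|Z_L| = 1.67 × 18.6 = 31.1 V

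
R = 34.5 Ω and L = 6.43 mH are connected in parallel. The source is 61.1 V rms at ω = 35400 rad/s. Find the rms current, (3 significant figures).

X_L = ωL = 228 Ω
Parallel: admittances add. Y = 1/R + 1/(jωL)
Y = (0.0290 − j0.00439) S
|Y| = 0.0293 S → |Z| = 1/|Y| = 34.1 Ω, ∠Z = −∠Y = 8.62°
I = V/|Z| = 61.1/34.1 = 1.79 A

1.79 A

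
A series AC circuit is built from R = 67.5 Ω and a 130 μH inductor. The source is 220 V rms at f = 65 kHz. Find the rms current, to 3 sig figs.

ω = 2πf = 408400 rad/s
X_L = ωL = 53.1 Ω
Z = 67.5 + j53.1 Ω
|Z| = √(67.5² + 53.1²) = 85.9 Ω
I = V/|Z| = 220/85.9 = 2.56 A

2.56 A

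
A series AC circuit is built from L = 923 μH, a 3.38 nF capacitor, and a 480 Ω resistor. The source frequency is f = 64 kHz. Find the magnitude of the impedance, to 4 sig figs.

ω = 2πf = 402100 rad/s
X_L = ωL = 371.2 Ω
X_C = 1/(ωC) = 735.7 Ω
Net reactance X = X_L − X_C = -364.6 Ω
Z = 480.0 − j364.6 Ω
|Z| = √(480.0² + 364.6²) = 602.8 Ω

602.8 Ω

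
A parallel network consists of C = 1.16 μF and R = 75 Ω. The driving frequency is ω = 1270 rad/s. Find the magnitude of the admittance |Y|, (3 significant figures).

13.4 mS

X_C = 1/(ωC) = 679 Ω
Parallel: admittances add. Y = 1/R + jωC
Y = (0.0133 + j0.00147) S
|Y| = 0.0134 S → |Z| = 1/|Y| = 74.5 Ω, ∠Z = −∠Y = -6.31°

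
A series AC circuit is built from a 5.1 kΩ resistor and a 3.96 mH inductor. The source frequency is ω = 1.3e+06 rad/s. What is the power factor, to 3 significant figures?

0.704

X_L = ωL = 5150 Ω
Z = 5100 + j5150 Ω
|Z| = √(5100² + 5150²) = 7250 Ω
∠Z = arctan(5150/5100) = 45.3°
cos φ = cos(45.3°) = 0.704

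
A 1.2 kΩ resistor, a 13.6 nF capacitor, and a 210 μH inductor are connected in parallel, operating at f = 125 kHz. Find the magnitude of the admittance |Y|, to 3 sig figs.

4.69 mS

ω = 2πf = 785400 rad/s
X_L = ωL = 165 Ω
X_C = 1/(ωC) = 93.6 Ω
Parallel: admittances add. Y = 1/R + 1/(jωL) + jωC
Y = (0.000833 + j0.00462) S
|Y| = 0.00469 S → |Z| = 1/|Y| = 213 Ω, ∠Z = −∠Y = -79.8°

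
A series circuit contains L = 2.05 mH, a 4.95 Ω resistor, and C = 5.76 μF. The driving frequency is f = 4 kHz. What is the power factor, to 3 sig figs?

0.110

ω = 2πf = 25130 rad/s
X_L = ωL = 51.5 Ω
X_C = 1/(ωC) = 6.91 Ω
Net reactance X = X_L − X_C = 44.6 Ω
Z = 4.95 + j44.6 Ω
|Z| = √(4.95² + 44.6²) = 44.9 Ω
∠Z = arctan(44.6/4.95) = 83.7°
cos φ = cos(83.7°) = 0.110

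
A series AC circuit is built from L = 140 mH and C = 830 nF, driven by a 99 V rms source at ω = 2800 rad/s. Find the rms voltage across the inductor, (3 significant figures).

X_L = ωL = 392 Ω
X_C = 1/(ωC) = 430 Ω
Net reactance X = X_L − X_C = -38.3 Ω
Z = − j38.3 Ω
|Z| = √(0² + 38.3²) = 38.3 Ω
I = V/|Z| = 2.59 A
V_L = I·|Z_L| = 2.59 × 392 = 1010 V

1010 V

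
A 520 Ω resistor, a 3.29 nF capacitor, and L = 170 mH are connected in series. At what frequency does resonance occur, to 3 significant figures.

6.73 kHz

ω₀ = 1/√(LC) = 1/√(0.17 × 3.29e-09) = 42280 rad/s
f₀ = ω₀/(2π) = 6.73 kHz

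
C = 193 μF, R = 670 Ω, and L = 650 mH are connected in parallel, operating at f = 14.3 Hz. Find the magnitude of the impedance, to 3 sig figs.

663 Ω

ω = 2πf = 89.85 rad/s
X_L = ωL = 58.4 Ω
X_C = 1/(ωC) = 57.7 Ω
Parallel: admittances add. Y = 1/R + 1/(jωL) + jωC
Y = (0.00149 + j0.000218) S
|Y| = 0.00151 S → |Z| = 1/|Y| = 663 Ω, ∠Z = −∠Y = -8.32°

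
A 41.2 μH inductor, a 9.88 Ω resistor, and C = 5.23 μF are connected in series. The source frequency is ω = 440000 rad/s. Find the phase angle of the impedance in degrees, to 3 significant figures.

X_L = ωL = 18.1 Ω
X_C = 1/(ωC) = 0.435 Ω
Net reactance X = X_L − X_C = 17.7 Ω
Z = 9.88 + j17.7 Ω
|Z| = √(9.88² + 17.7²) = 20.3 Ω
∠Z = arctan(17.7/9.88) = 60.8°

60.8°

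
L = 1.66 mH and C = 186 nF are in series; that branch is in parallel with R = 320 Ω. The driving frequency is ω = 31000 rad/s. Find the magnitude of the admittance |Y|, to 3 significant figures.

X_L = ωL = 51.5 Ω
X_C = 1/(ωC) = 173 Ω
Branch 1: Z₁ = R = 320 Ω
Branch 2 (series LC): Z₂ = j(X_L − X_C) = −j122 Ω
Parallel: Z = Z₁Z₂/(Z₁+Z₂), |Z| = 114 Ω, ∠Z = -69.1°
|Y| = 1/|Z| = 8.77 mS

8.77 mS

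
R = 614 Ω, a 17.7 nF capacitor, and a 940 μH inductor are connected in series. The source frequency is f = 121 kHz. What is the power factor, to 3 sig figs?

ω = 2πf = 760300 rad/s
X_L = ωL = 715 Ω
X_C = 1/(ωC) = 74.3 Ω
Net reactance X = X_L − X_C = 640 Ω
Z = 614 + j640 Ω
|Z| = √(614² + 640²) = 887 Ω
∠Z = arctan(640/614) = 46.2°
cos φ = cos(46.2°) = 0.692

0.692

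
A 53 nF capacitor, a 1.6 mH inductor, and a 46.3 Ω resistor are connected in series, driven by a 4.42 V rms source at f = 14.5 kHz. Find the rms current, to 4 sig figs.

57.52 mA

ω = 2πf = 91110 rad/s
X_L = ωL = 145.8 Ω
X_C = 1/(ωC) = 207.1 Ω
Net reactance X = X_L − X_C = -61.33 Ω
Z = 46.30 − j61.33 Ω
|Z| = √(46.30² + 61.33²) = 76.84 Ω
I = V/|Z| = 4.42/76.84 = 57.52 mA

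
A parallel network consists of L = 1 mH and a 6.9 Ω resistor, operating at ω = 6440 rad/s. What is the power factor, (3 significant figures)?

X_L = ωL = 6.44 Ω
Parallel: admittances add. Y = 1/R + 1/(jωL)
Y = (0.145 − j0.155) S
|Y| = 0.212 S → |Z| = 1/|Y| = 4.71 Ω, ∠Z = −∠Y = 47.0°
cos φ = cos(47.0°) = 0.682

0.682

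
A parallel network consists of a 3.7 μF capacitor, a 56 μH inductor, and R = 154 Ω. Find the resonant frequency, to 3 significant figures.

11.1 kHz

ω₀ = 1/√(LC) = 1/√(5.6e-05 × 3.7e-06) = 69470 rad/s
f₀ = ω₀/(2π) = 11.1 kHz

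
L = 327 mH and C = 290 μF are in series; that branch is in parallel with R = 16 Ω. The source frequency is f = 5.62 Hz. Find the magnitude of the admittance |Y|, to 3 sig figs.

ω = 2πf = 35.31 rad/s
X_L = ωL = 11.5 Ω
X_C = 1/(ωC) = 97.7 Ω
Branch 1: Z₁ = R = 16.0 Ω
Branch 2 (series LC): Z₂ = j(X_L − X_C) = −j86.1 Ω
Parallel: Z = Z₁Z₂/(Z₁+Z₂), |Z| = 15.7 Ω, ∠Z = -10.5°
|Y| = 1/|Z| = 63.6 mS

63.6 mS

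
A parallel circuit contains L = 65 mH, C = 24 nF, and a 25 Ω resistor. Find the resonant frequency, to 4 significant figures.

4.030 kHz

ω₀ = 1/√(LC) = 1/√(0.065 × 2.4e-08) = 25320 rad/s
f₀ = ω₀/(2π) = 4.030 kHz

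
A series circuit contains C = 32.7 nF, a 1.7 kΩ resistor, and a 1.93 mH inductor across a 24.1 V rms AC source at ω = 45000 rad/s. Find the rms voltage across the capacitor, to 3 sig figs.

X_L = ωL = 86.9 Ω
X_C = 1/(ωC) = 680 Ω
Net reactance X = X_L − X_C = -593 Ω
Z = 1700 − j593 Ω
|Z| = √(1700² + 593²) = 1800 Ω
I = V/|Z| = 13.4 mA
V_C = I·|Z_C| = 0.0134 × 680 = 9.10 V

9.10 V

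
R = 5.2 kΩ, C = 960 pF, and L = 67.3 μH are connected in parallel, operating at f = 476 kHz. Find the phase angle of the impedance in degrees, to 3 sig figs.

84.8°

ω = 2πf = 2.991e+06 rad/s
X_L = ωL = 201 Ω
X_C = 1/(ωC) = 348 Ω
Parallel: admittances add. Y = 1/R + 1/(jωL) + jωC
Y = (0.000192 − j0.00210) S
|Y| = 0.00211 S → |Z| = 1/|Y| = 475 Ω, ∠Z = −∠Y = 84.8°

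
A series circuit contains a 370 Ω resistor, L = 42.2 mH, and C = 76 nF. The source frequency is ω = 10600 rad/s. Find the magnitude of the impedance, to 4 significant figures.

876.0 Ω

X_L = ωL = 447.3 Ω
X_C = 1/(ωC) = 1241 Ω
Net reactance X = X_L − X_C = -794.0 Ω
Z = 370.0 − j794.0 Ω
|Z| = √(370.0² + 794.0²) = 876.0 Ω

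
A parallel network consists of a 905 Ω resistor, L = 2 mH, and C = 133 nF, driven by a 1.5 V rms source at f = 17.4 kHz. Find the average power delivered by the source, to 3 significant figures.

2.49 mW

ω = 2πf = 109300 rad/s
X_L = ωL = 219 Ω
X_C = 1/(ωC) = 68.8 Ω
Parallel: admittances add. Y = 1/R + 1/(jωL) + jωC
Y = (0.00110 + j0.00997) S
|Y| = 0.0100 S → |Z| = 1/|Y| = 99.7 Ω, ∠Z = −∠Y = -83.7°
I = V/|Z| = 15.0 mA
P = VI cos φ = 1.5 × 0.0150 × cos(-83.7°) = 2.49 mW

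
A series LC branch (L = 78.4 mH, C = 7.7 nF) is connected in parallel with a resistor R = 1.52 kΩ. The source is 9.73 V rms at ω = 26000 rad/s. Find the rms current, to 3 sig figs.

7.20 mA

X_L = ωL = 2040 Ω
X_C = 1/(ωC) = 5000 Ω
Branch 1: Z₁ = R = 1520 Ω
Branch 2 (series LC): Z₂ = j(X_L − X_C) = −j2960 Ω
Parallel: Z = Z₁Z₂/(Z₁+Z₂), |Z| = 1350 Ω, ∠Z = -27.2°
I = V/|Z| = 9.73/1350 = 7.20 mA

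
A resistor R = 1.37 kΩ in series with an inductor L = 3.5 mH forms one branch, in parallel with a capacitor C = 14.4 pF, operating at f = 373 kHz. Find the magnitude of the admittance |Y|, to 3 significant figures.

ω = 2πf = 2.344e+06 rad/s
X_L = ωL = 8200 Ω
X_C = 1/(ωC) = 29600 Ω
Branch 1 (R+jX_L): Z₁ = 1370 + j8200 Ω, |Z₁| = 8320 Ω
Branch 2 (−jX_C): Z₂ = −j29600 Ω
Parallel: Z = Z₁Z₂/(Z₁+Z₂), |Z| = 11500 Ω, ∠Z = 76.9°
|Y| = 1/|Z| = 87.1 μS

87.1 μS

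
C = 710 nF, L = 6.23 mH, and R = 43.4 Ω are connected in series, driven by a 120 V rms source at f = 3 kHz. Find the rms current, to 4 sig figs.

1.971 A

ω = 2πf = 18850 rad/s
X_L = ωL = 117.4 Ω
X_C = 1/(ωC) = 74.72 Ω
Net reactance X = X_L − X_C = 42.71 Ω
Z = 43.40 + j42.71 Ω
|Z| = √(43.40² + 42.71²) = 60.89 Ω
I = V/|Z| = 120/60.89 = 1.971 A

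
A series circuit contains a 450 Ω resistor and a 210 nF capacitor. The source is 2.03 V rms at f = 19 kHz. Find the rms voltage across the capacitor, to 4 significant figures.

0.1792 V

ω = 2πf = 119400 rad/s
X_C = 1/(ωC) = 39.89 Ω
Z = 450.0 − j39.89 Ω
|Z| = √(450.0² + 39.89²) = 451.8 Ω
I = V/|Z| = 4.493 mA
V_C = I·|Z_C| = 0.004493 × 39.89 = 0.1792 V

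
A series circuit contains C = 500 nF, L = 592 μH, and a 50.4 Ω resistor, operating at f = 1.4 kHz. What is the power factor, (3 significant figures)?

ω = 2πf = 8796 rad/s
X_L = ωL = 5.21 Ω
X_C = 1/(ωC) = 227 Ω
Net reactance X = X_L − X_C = -222 Ω
Z = 50.4 − j222 Ω
|Z| = √(50.4² + 222²) = 228 Ω
∠Z = arctan(-222/50.4) = -77.2°
cos φ = cos(-77.2°) = 0.221

0.221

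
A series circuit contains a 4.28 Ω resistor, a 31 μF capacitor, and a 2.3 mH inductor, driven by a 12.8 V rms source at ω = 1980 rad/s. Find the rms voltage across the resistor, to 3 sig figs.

X_L = ωL = 4.55 Ω
X_C = 1/(ωC) = 16.3 Ω
Net reactance X = X_L − X_C = -11.7 Ω
Z = 4.28 − j11.7 Ω
|Z| = √(4.28² + 11.7²) = 12.5 Ω
I = V/|Z| = 1.02 A
V_R = I·|Z_R| = 1.02 × 4.28 = 4.38 V

4.38 V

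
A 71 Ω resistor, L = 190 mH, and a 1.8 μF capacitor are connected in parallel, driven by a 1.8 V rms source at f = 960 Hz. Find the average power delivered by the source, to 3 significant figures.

45.6 mW

ω = 2πf = 6032 rad/s
X_L = ωL = 1150 Ω
X_C = 1/(ωC) = 92.1 Ω
Parallel: admittances add. Y = 1/R + 1/(jωL) + jωC
Y = (0.0141 + j0.00998) S
|Y| = 0.0173 S → |Z| = 1/|Y| = 57.9 Ω, ∠Z = −∠Y = -35.3°
I = V/|Z| = 31.1 mA
P = VI cos φ = 1.8 × 0.0311 × cos(-35.3°) = 45.6 mW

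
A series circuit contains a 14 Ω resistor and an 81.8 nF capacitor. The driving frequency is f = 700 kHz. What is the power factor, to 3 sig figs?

0.981

ω = 2πf = 4.398e+06 rad/s
X_C = 1/(ωC) = 2.78 Ω
Z = 14.0 − j2.78 Ω
|Z| = √(14.0² + 2.78²) = 14.3 Ω
∠Z = arctan(-2.78/14.0) = -11.2°
cos φ = cos(-11.2°) = 0.981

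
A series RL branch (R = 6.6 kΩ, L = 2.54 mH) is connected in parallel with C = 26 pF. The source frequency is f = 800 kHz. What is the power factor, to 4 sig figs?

ω = 2πf = 5.027e+06 rad/s
X_L = ωL = 12770 Ω
X_C = 1/(ωC) = 7652 Ω
Branch 1 (R+jX_L): Z₁ = 6600 + j12770 Ω, |Z₁| = 14370 Ω
Branch 2 (−jX_C): Z₂ = −j7652 Ω
Parallel: Z = Z₁Z₂/(Z₁+Z₂), |Z| = 13170 Ω, ∠Z = -65.12°
cos φ = cos(-65.12°) = 0.4208

0.4208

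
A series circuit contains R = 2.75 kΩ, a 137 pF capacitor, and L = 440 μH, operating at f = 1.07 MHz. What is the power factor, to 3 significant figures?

0.827

ω = 2πf = 6.723e+06 rad/s
X_L = ωL = 2960 Ω
X_C = 1/(ωC) = 1090 Ω
Net reactance X = X_L − X_C = 1870 Ω
Z = 2750 + j1870 Ω
|Z| = √(2750² + 1870²) = 3330 Ω
∠Z = arctan(1870/2750) = 34.3°
cos φ = cos(34.3°) = 0.827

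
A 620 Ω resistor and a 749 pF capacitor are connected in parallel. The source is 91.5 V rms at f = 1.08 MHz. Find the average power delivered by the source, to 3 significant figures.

ω = 2πf = 6.786e+06 rad/s
X_C = 1/(ωC) = 197 Ω
Parallel: admittances add. Y = 1/R + jωC
Y = (0.00161 + j0.00508) S
|Y| = 0.00533 S → |Z| = 1/|Y| = 188 Ω, ∠Z = −∠Y = -72.4°
I = V/|Z| = 488 mA
P = VI cos φ = 91.5 × 0.488 × cos(-72.4°) = 13.5 W

13.5 W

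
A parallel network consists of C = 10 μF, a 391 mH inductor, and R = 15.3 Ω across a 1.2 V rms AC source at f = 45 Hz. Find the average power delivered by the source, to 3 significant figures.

ω = 2πf = 282.7 rad/s
X_L = ωL = 111 Ω
X_C = 1/(ωC) = 354 Ω
Parallel: admittances add. Y = 1/R + 1/(jωL) + jωC
Y = (0.0654 − j0.00622) S
|Y| = 0.0657 S → |Z| = 1/|Y| = 15.2 Ω, ∠Z = −∠Y = 5.43°
I = V/|Z| = 78.8 mA
P = VI cos φ = 1.2 × 0.0788 × cos(5.43°) = 94.1 mW

94.1 mW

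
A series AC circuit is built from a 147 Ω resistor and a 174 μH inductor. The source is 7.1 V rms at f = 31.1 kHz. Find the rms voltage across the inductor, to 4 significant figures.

ω = 2πf = 195400 rad/s
X_L = ωL = 34.00 Ω
Z = 147.0 + j34.00 Ω
|Z| = √(147.0² + 34.00²) = 150.9 Ω
I = V/|Z| = 47.06 mA
V_L = I·|Z_L| = 0.04706 × 34.00 = 1.600 V

1.600 V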